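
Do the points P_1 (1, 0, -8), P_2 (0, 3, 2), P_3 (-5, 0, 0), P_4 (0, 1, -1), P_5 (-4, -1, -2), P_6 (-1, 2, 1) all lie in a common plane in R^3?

No

The plane through P_1, P_2, P_3 has normal n = P_1P_2 × P_1P_3 = (24, -52, 18) and equation n·P = -120.
Checking the remaining points: n·P_4 = -70, n·P_5 = -80, n·P_6 = -110.
Since n·P_4 = -70 ≠ -120, P_4 is off the plane and the points are not all coplanar.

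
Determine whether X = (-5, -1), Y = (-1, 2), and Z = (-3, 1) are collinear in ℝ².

No

XY = (4, 3), XZ = (2, 2).
Twice the signed area of △XYZ is (4)(2) − (3)(2) = 2.
The area is nonzero, so the three points are not collinear.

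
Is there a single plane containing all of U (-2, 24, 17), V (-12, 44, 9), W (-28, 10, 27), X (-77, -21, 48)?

Yes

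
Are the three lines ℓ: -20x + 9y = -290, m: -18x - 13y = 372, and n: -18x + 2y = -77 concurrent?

The three lines meet at one point iff the augmented coefficient matrix [aᵢ bᵢ cᵢ] has rank < 3, i.e. its determinant vanishes.
Here the determinant is 422.
Nonzero, so no common point exists.

No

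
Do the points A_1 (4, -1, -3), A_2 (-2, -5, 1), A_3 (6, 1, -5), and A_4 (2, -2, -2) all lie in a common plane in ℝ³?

Yes

With A_1 as base: A_1A_2 = (-6, -4, 4), A_1A_3 = (2, 2, -2), A_1A_4 = (-2, -1, 1).
A_1A_3 × A_1A_4 = (0, 2, 2).
A_1A_2 · (A_1A_3 × A_1A_4) = 0.
The scalar triple product vanishes, so the four points are coplanar.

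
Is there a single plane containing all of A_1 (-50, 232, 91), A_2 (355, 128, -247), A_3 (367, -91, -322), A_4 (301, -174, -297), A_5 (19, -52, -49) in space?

No

The plane through A_1, A_2, A_3 has normal n = A_1A_2 × A_1A_3 = (-66222, 26319, -87447) and equation n·P = 1459431.
Checking the remaining points: n·A_4 = 1459431, n·A_5 = 1658097.
Since n·A_5 = 1658097 ≠ 1459431, A_5 is off the plane and the points are not all coplanar.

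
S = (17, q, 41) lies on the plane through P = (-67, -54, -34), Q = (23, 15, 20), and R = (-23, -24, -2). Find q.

A normal to the plane is n = PQ × PR = (588, -504, -336).
S lies in the plane iff n · PS = 0.
This gives (-504)q + (-3024) = 0, so q = -6.

-6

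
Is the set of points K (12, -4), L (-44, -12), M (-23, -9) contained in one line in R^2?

Yes

KL = (-56, -8), KM = (-35, -5).
Checking proportionality: KM = 5/8·KL, so the vectors are parallel and the points are collinear.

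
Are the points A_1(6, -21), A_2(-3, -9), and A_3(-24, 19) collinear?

A_1A_2 = (-9, 12), A_1A_3 = (-30, 40).
Checking proportionality: A_1A_3 = 10/3·A_1A_2, so the vectors are parallel and the points are collinear.

Yes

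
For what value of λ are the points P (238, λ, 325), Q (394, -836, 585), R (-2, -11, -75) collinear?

-511

Direction QR = (-396, 825, -660). From the x-coordinate of P, the parameter along the line is τ = (238 − 394)/(-396) = 13/33.
Then λ = (-836) + 13/33·(825) = -511.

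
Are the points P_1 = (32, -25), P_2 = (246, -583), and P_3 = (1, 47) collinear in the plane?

P_1P_2 = (214, -558), P_1P_3 = (-31, 72).
det[P_1P_2; P_1P_3] = (214)(72) − (-558)(-31) = -1890.
The determinant is nonzero, so they are not collinear.

No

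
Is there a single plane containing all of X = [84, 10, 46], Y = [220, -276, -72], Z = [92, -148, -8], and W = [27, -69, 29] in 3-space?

No

The four points are coplanar iff the 3×3 determinant with rows XY, XZ, XW is zero.
Rows: (136, -286, -118), (8, -158, -54), (-57, -79, -17).
Expanding along the first row: (136)(-1580) − (-286)(-3214) + (-118)(-9638) = 3200.
Nonzero ⇒ not coplanar.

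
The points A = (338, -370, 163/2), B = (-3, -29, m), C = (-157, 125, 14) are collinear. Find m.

35

Collinearity requires AB × AC = 0; each component is linear in m.
The x-component gives (-495)m + (17325) = 0, so m = 35.
The remaining components then also vanish.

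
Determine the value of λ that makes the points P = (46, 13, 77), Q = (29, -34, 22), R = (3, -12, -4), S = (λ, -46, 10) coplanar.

The points are coplanar iff PQ · (PR × PS) = 0.
Expanding, this is linear in λ: (2432)λ + (-63232) = 0.
So λ = 26.

26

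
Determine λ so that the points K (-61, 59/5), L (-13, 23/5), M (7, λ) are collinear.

8/5

The three points are collinear iff det[KL; KM] = 0.
This determinant is linear in λ: (48)λ + (-384/5) = 0, so λ = 8/5.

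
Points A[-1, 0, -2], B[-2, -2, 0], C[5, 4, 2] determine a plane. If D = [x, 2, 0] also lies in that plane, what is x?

Coplanarity requires AB · (AC × AD) = 0.
AB = (-1, -2, 2), AC = (6, 4, 4); the triple product is linear in x with coefficient -16 and constant term 32.
Setting it to zero: x = 2.

2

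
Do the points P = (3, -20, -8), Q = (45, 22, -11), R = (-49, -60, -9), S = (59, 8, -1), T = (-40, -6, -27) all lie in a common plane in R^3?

The plane through P, Q, R has normal n = PQ × PR = (-162, 198, 504) and equation n·X = -8478.
Checking the remaining points: n·S = -8478, n·T = -8316.
Since n·T = -8316 ≠ -8478, T is off the plane and the points are not all coplanar.

No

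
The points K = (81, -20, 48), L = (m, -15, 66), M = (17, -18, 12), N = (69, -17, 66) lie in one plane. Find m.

47

Normal to plane KMN: n = (144, 1584, -168); plane equation n·P = -28080.
Requiring n·L = -28080: (144)m + (-34848) = -28080.
So m = 47.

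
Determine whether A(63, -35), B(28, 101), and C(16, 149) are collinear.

No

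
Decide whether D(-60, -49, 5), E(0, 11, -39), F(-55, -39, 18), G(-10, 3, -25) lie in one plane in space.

Yes

With D as base: DE = (60, 60, -44), DF = (5, 10, 13), DG = (50, 52, -30).
DF × DG = (-976, 800, -240).
DE · (DF × DG) = 0.
The scalar triple product vanishes, so the four points are coplanar.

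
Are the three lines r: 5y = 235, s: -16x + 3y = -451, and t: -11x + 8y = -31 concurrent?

Yes

The three lines meet at one point iff the augmented coefficient matrix [aᵢ bᵢ cᵢ] has rank < 3, i.e. its determinant vanishes.
Here the determinant is 0.
It vanishes, so the lines are concurrent at (37, 47).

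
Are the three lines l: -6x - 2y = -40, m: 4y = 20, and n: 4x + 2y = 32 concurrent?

No

Lines aᵢx + bᵢy = cᵢ with pairwise distinct directions are concurrent exactly when det[aᵢ bᵢ cᵢ] = 0.
Here the determinant is -48.
Nonzero, so no common point exists.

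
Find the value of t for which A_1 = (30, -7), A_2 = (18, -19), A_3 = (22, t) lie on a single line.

Collinearity: (A_3 − A_1) must be parallel to (A_2 − A_1) = (-12, -12).
Cross-multiplying the components: (t − (-7))·(-12) = (-8)·(-12).
Solving gives t = -15.

-15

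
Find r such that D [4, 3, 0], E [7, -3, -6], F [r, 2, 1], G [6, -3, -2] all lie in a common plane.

Normal to plane DEG: n = (-24, -6, -6); plane equation n·P = -114.
Requiring n·F = -114: (-24)r + (-18) = -114.
So r = 4.

4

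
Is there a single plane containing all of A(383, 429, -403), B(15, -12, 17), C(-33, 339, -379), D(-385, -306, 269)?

Yes

With A as base: AB = (-368, -441, 420), AC = (-416, -90, 24), AD = (-768, -735, 672).
AC × AD = (-42840, 261120, 236640).
AB · (AC × AD) = 0.
The scalar triple product vanishes, so the four points are coplanar.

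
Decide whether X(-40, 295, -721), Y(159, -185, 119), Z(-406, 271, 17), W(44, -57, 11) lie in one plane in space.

The four points are coplanar iff the 3×3 determinant with rows XY, XZ, XW is zero.
Rows: (199, -480, 840), (-366, -24, 738), (84, -352, 732).
Expanding along the first row: (199)(242208) − (-480)(-329904) + (840)(130848) = -242208.
Nonzero ⇒ not coplanar.

No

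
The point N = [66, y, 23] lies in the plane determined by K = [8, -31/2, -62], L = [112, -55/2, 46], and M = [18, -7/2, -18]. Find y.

Coplanarity requires KL · (KM × KN) = 0.
KL = (104, -12, 108), KM = (10, 12, 44); the triple product is linear in y with coefficient -3496 and constant term -43700.
Setting it to zero: y = -25/2.

-25/2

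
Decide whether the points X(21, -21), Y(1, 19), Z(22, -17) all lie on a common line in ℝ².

XY = (-20, 40), XZ = (1, 4).
Twice the signed area of △XYZ is (-20)(4) − (40)(1) = -120.
The area is nonzero, so the three points are not collinear.

No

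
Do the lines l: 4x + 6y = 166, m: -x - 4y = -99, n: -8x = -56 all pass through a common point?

Intersecting l and m: solving the 2×2 system gives (x, y) = (7, 23).
Substitute into n: (-8)(7) + (0)(23) = -56.
This equals -56, so (7, 23) lies on all three lines and they are concurrent.

Yes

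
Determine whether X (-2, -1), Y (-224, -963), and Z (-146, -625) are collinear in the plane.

XY = (-222, -962), XZ = (-144, -624).
Twice the signed area of △XYZ is (-222)(-624) − (-962)(-144) = 0.
The triangle is degenerate (zero area), so the points are collinear.

Yes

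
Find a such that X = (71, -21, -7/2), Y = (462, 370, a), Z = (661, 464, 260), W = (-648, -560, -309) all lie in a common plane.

Coplanarity ⇔ det[XY; XZ; XW] = 0.
Expanding, this is linear in a: (30705)a + (-5895360) = 0.
So a = 192.

192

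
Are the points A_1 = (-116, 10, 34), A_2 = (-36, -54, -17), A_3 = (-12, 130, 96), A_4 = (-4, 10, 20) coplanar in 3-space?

No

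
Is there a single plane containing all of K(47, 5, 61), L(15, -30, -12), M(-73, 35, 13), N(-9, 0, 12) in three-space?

Yes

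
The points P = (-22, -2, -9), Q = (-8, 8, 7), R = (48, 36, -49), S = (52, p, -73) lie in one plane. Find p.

Normal to plane PQR: n = (-1008, 1680, -168); plane equation n·X = 20328.
Requiring n·S = 20328: (1680)p + (-40152) = 20328.
So p = 36.

36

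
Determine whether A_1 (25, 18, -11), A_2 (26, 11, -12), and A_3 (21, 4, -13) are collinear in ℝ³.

A_1A_2 = (1, -7, -1), A_1A_3 = (-4, -14, -2).
Comparing components 3 and 1: (-1)(-4) − (1)(-2) = 6 ≠ 0, so A_1A_2 and A_1A_3 are not parallel and the points are not collinear.

No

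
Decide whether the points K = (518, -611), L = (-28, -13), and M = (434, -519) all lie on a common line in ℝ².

Yes

KL = (-546, 598), KM = (-84, 92).
Checking proportionality: KM = 2/13·KL, so the vectors are parallel and the points are collinear.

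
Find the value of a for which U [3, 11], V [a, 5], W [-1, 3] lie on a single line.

0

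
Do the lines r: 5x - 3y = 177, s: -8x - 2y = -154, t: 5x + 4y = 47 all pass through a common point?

Lines aᵢx + bᵢy = cᵢ with pairwise distinct directions are concurrent exactly when det[aᵢ bᵢ cᵢ] = 0.
Here the determinant is -102.
Nonzero, so no common point exists.

No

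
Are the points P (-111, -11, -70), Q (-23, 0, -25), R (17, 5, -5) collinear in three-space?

PQ = (88, 11, 45), PR = (128, 16, 65).
Comparing components 2 and 3: (11)(65) − (45)(16) = -5 ≠ 0, so PQ and PR are not parallel and the points are not collinear.

No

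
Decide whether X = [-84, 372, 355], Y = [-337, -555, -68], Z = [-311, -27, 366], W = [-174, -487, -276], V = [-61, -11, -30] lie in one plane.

No

The plane through X, Y, Z has normal n = XY × XZ = (-178974, 98804, -109482) and equation n·P = 12922794.
Checking the remaining points: n·W = 13240960, n·V = 13115030.
Since n·W = 13240960 ≠ 12922794, W is off the plane and the points are not all coplanar.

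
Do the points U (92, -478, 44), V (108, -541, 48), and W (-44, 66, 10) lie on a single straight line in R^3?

No

UV = (16, -63, 4), UW = (-136, 544, -34).
UV × UW = (-34, 0, 136).
The cross product is nonzero, so the points do not lie on one line.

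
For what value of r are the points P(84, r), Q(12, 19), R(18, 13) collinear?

The three points are collinear iff det[PQ; PR] = 0.
This determinant is linear in r: (6)r + (318) = 0, so r = -53.

-53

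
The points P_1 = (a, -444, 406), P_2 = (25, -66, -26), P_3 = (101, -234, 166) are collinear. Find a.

Direction P_2P_3 = (76, -168, 192). From the y-coordinate of P_1, the parameter along the line is τ = (-444 − (-66))/(-168) = 9/4.
Then a = 25 + 9/4·(76) = 196.

196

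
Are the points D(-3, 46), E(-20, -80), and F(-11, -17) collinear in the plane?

DE = (-17, -126), DF = (-8, -63).
Twice the signed area of △DEF is (-17)(-63) − (-126)(-8) = 63.
The area is nonzero, so the three points are not collinear.

No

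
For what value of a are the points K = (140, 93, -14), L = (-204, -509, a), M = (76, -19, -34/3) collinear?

1/3

Collinearity requires KL × KM = 0; each component is linear in a.
The x-component gives (112)a + (-112/3) = 0, so a = 1/3.
The remaining components then also vanish.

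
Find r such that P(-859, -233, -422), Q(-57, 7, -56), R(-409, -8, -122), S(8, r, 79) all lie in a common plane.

Coplanarity ⇔ det[PQ; PR; PS] = 0.
Expanding, this is linear in r: (-75900)r + (9639300) = 0.
So r = 127.

127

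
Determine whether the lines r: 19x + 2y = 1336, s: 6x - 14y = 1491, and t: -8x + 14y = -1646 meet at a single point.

No

Lines aᵢx + bᵢy = cᵢ with pairwise distinct directions are concurrent exactly when det[aᵢ bᵢ cᵢ] = 0.
Here the determinant is -282.
Nonzero, so no common point exists.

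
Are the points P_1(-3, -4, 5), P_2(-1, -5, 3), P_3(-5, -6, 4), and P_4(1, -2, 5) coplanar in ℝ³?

Yes

The four points are coplanar iff the 3×3 determinant with rows P_1P_2, P_1P_3, P_1P_4 is zero.
Rows: (2, -1, -2), (-2, -2, -1), (4, 2, 0).
Expanding along the first row: (2)(2) − (-1)(4) + (-2)(4) = 0.
Zero determinant ⇒ coplanar.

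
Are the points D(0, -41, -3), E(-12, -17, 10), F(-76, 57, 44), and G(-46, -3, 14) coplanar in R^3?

No

A normal to the plane through D, E, F is n = DE × DF = (-146, -424, 648).
The plane has equation n·P = 15440. For G: n·G = 17060.
17060 ≠ 15440, so G is off the plane.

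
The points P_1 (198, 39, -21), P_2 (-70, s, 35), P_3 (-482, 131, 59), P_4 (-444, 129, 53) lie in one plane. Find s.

Coplanarity ⇔ det[P_1P_2; P_1P_3; P_1P_4] = 0.
Expanding, this is linear in s: (-1040)s + (26000) = 0.
So s = 25.

25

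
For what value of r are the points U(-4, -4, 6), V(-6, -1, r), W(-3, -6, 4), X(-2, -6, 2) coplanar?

10

Normal to plane UWX: n = (4, 0, 2); plane equation n·P = -4.
Requiring n·V = -4: (2)r + (-24) = -4.
So r = 10.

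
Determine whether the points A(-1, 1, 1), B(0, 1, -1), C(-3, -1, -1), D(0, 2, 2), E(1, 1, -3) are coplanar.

Yes

The plane through A, B, C has normal n = AB × AC = (-4, 6, -2) and equation n·P = 8.
Checking the remaining points: n·D = 8, n·E = 8.
All equal 8, so all 5 points lie in one plane.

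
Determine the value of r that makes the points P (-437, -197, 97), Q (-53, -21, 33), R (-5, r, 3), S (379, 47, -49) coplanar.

Normal to plane PQS: n = (-10080, 3840, -49920); plane equation n·X = -1193760.
Requiring n·R = -1193760: (3840)r + (-99360) = -1193760.
So r = -285.

-285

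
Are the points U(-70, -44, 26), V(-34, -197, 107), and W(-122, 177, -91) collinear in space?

Yes

UV = (36, -153, 81), UW = (-52, 221, -117).
Each component of UW is -13/9 times the corresponding component of UV, so UW = -13/9·UV and the points are collinear.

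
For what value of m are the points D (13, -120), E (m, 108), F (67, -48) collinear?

The three points are collinear iff det[DE; DF] = 0.
This determinant is linear in m: (72)m + (-13248) = 0, so m = 184.

184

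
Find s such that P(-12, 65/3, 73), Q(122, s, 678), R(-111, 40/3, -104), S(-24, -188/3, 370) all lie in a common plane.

-188/3

The points are coplanar iff PQ · (PR × PS) = 0.
Expanding, this is linear in s: (31527)s + (1975692) = 0.
So s = -188/3.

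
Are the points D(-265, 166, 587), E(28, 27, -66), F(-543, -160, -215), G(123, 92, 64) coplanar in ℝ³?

Yes

With D as base: DE = (293, -139, -653), DF = (-278, -326, -802), DG = (388, -74, -523).
DF × DG = (111150, -456570, 147060).
DE · (DF × DG) = 0.
The scalar triple product vanishes, so the four points are coplanar.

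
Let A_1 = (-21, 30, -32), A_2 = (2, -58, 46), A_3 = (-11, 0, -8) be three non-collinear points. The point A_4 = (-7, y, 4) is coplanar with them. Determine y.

The plane through A_1, A_2, A_3 has equation 228x + 228y + 190z = -4028.
Substituting A_4: (228)y + (-836) = -4028, so y = -14.

-14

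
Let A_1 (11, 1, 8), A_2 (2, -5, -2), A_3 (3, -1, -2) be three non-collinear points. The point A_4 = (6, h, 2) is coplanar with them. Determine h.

Coplanarity requires A_1A_2 · (A_1A_3 × A_1A_4) = 0.
A_1A_2 = (-9, -6, -10), A_1A_3 = (-8, -2, -10); the triple product is linear in h with coefficient -10 and constant term -10.
Setting it to zero: h = -1.

-1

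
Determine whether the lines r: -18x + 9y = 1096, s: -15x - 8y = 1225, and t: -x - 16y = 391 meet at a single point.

Lines aᵢx + bᵢy = cᵢ with pairwise distinct directions are concurrent exactly when det[aᵢ bᵢ cᵢ] = 0.
Here the determinant is -464.
Nonzero, so no common point exists.

No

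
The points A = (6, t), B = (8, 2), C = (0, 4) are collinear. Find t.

Collinearity: (A − B) must be parallel to (C − B) = (-8, 2).
Cross-multiplying the components: (t − 2)·(-8) = (-2)·(2).
Solving gives t = 5/2.

5/2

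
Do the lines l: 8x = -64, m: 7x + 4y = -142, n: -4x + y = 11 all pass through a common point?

The three lines meet at one point iff the augmented coefficient matrix [aᵢ bᵢ cᵢ] has rank < 3, i.e. its determinant vanishes.
Here the determinant is 16.
Nonzero, so no common point exists.

No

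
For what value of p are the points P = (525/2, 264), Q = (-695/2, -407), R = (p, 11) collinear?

65/2

The three points are collinear iff det[PQ; PR] = 0.
This determinant is linear in p: (671)p + (-43615/2) = 0, so p = 65/2.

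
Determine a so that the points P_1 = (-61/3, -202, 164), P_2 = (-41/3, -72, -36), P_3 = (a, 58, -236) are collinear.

Collinearity requires P_1P_2 × P_1P_3 = 0; each component is linear in a.
The y-component gives (-200)a + (-1400) = 0, so a = -7.
The remaining components then also vanish.

-7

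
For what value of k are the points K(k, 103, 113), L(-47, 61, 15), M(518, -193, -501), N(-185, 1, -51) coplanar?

-202

Coplanarity ⇔ det[KL; KM; KN] = 0.
Expanding, this is linear in k: (14196)k + (2867592) = 0.
So k = -202.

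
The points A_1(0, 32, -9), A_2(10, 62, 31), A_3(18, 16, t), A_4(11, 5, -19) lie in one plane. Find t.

Coplanarity ⇔ det[A_1A_2; A_1A_3; A_1A_4] = 0.
Expanding, this is linear in t: (600)t + (0) = 0.
So t = 0.

0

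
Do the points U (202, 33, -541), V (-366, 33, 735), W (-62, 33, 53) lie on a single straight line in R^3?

UV = (-568, 0, 1276), UW = (-264, 0, 594).
Comparing components 3 and 1: (1276)(-264) − (-568)(594) = 528 ≠ 0, so UV and UW are not parallel and the points are not collinear.

No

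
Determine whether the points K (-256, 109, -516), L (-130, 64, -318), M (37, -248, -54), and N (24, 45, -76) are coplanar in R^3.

No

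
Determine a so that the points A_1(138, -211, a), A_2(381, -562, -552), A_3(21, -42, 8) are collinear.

-174

Direction A_2A_3 = (-360, 520, 560). From the x-coordinate of A_1, the parameter along the line is τ = (138 − 381)/(-360) = 27/40.
Then a = (-552) + 27/40·(560) = -174.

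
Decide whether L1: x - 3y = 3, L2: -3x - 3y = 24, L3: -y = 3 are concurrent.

Intersecting L1 and L2: solving the 2×2 system gives (x, y) = (-21/4, -11/4).
Substitute into L3: (0)(-21/4) + (-1)(-11/4) = 11/4.
But L3 requires 3 ≠ 11/4, so the three lines have no common point.

No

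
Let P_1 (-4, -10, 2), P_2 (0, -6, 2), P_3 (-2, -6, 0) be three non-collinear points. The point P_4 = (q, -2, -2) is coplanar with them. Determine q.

A normal to the plane is n = P_1P_2 × P_1P_3 = (-8, 8, 8).
P_4 lies in the plane iff n · P_1P_4 = 0.
This gives (-8)q + (0) = 0, so q = 0.

0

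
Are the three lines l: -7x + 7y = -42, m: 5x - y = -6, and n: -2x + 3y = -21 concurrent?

Intersecting l and m: solving the 2×2 system gives (x, y) = (-3, -9).
Substitute into n: (-2)(-3) + (3)(-9) = -21.
This equals -21, so (-3, -9) lies on all three lines and they are concurrent.

Yes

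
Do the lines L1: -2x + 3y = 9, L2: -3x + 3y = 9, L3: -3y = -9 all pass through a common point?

Intersecting L1 and L2: solving the 2×2 system gives (x, y) = (0, 3).
Substitute into L3: (0)(0) + (-3)(3) = -9.
This equals -9, so (0, 3) lies on all three lines and they are concurrent.

Yes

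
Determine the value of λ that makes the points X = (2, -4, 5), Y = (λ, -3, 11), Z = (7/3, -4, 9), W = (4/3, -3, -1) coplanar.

Normal to plane XZW: n = (-4, -2/3, 1/3); plane equation n·P = -11/3.
Requiring n·Y = -11/3: (-4)λ + (17/3) = -11/3.
So λ = 7/3.

7/3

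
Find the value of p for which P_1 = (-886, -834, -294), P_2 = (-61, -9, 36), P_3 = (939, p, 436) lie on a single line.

991

Collinearity requires P_1P_2 × P_1P_3 = 0; each component is linear in p.
The x-component gives (-330)p + (327030) = 0, so p = 991.
The remaining components then also vanish.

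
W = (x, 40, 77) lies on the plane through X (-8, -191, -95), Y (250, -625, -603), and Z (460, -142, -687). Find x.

-70

The plane through X, Y, Z has equation 281820x − 85008y + 215754z = -6514662.
Substituting W: (281820)x + (13212738) = -6514662, so x = -70.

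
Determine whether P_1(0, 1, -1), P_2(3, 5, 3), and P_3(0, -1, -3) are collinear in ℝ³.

P_1P_2 = (3, 4, 4), P_1P_3 = (0, -2, -2).
P_1P_2 × P_1P_3 = (0, 6, -6).
The cross product is nonzero, so the points do not lie on one line.

No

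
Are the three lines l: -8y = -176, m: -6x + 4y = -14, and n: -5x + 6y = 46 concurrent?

Intersecting l and m: solving the 2×2 system gives (x, y) = (17, 22).
Substitute into n: (-5)(17) + (6)(22) = 47.
But n requires 46 ≠ 47, so the three lines have no common point.

No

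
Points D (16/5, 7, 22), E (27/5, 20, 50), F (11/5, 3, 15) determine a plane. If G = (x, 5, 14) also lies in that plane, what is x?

18/5

The plane through D, E, F has equation 21x − (63/5)y + (21/5)z = 357/5.
Substituting G: (21)x + (-21/5) = 357/5, so x = 18/5.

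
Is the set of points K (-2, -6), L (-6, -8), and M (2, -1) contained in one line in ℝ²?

KL = (-4, -2), KM = (4, 5).
Twice the signed area of △KLM is (-4)(5) − (-2)(4) = -12.
The area is nonzero, so the three points are not collinear.

No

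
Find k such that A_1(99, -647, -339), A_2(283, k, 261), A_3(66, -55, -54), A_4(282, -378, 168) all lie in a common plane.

Normal to plane A_1A_3A_4: n = (223479, 68886, -117213); plane equation n·P = 17290386.
Requiring n·A_2 = 17290386: (68886)k + (32651964) = 17290386.
So k = -223.

-223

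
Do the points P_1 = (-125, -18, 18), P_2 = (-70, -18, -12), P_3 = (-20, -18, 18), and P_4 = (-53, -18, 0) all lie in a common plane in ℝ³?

The four points are coplanar iff the 3×3 determinant with rows P_1P_2, P_1P_3, P_1P_4 is zero.
Rows: (55, 0, -30), (105, 0, 0), (72, 0, -18).
Expanding along the first row: (55)(0) − (0)(-1890) + (-30)(0) = 0.
Zero determinant ⇒ coplanar.

Yes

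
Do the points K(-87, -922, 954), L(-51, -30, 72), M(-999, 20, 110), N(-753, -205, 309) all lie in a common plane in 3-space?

A normal to the plane through K, L, M is n = KL × KM = (77996, 834768, 847416).
The plane has equation n·P = 31993116. For N: n·N = 31993116.
Equal, so N lies in the plane and all four are coplanar.

Yes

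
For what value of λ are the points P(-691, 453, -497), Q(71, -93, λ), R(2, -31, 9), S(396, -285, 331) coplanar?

The points are coplanar iff PQ · (PR × PS) = 0.
Expanding, this is linear in λ: (14674)λ + (-542938) = 0.
So λ = 37.

37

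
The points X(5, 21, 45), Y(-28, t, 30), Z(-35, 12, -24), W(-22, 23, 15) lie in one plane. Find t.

34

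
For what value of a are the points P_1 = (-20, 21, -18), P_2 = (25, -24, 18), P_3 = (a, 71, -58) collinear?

-70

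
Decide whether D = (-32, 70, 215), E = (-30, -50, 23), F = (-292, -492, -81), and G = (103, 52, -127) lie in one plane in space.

No

With D as base: DE = (2, -120, -192), DF = (-260, -562, -296), DG = (135, -18, -342).
DF × DG = (186876, -128880, 80550).
DE · (DF × DG) = 373752.
Since 373752 ≠ 0, the four points are not coplanar.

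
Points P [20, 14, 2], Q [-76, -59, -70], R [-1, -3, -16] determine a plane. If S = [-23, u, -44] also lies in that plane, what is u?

The plane through P, Q, R has equation 90x − 216y + 99z = -1026.
Substituting S: (-216)u + (-6426) = -1026, so u = -25.

-25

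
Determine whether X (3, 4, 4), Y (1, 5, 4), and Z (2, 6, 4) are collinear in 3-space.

XY = (-2, 1, 0), XZ = (-1, 2, 0).
XY × XZ = (0, 0, -3).
The cross product is nonzero, so the points do not lie on one line.

No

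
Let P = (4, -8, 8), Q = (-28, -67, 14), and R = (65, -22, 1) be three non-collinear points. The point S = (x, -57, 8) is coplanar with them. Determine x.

18

Coplanarity requires PQ · (PR × PS) = 0.
PQ = (-32, -59, 6), PR = (61, -14, -7); the triple product is linear in x with coefficient 497 and constant term -8946.
Setting it to zero: x = 18.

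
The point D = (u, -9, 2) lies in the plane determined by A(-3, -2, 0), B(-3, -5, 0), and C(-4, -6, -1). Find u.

-1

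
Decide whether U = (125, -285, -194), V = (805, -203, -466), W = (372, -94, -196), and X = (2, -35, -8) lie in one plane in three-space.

No

With U as base: UV = (680, 82, -272), UW = (247, 191, -2), UX = (-123, 250, 186).
UW × UX = (36026, -45696, 85243).
UV · (UW × UX) = -2435488.
Since -2435488 ≠ 0, the four points are not coplanar.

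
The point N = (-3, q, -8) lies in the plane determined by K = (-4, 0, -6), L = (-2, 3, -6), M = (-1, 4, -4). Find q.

A normal to the plane is n = KL × KM = (6, -4, -1).
N lies in the plane iff n · KN = 0.
This gives (-4)q + (8) = 0, so q = 2.

2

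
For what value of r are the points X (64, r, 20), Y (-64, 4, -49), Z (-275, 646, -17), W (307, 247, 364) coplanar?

-127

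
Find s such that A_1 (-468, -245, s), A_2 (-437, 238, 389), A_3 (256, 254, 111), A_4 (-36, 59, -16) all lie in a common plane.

The points are coplanar iff A_1A_2 · (A_1A_3 × A_1A_4) = 0.
Expanding, this is linear in s: (130463)s + (29223712) = 0.
So s = -224.

-224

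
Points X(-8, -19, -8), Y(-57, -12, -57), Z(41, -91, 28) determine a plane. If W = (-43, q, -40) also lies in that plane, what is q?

A normal to the plane is n = XY × XZ = (-3276, -637, 3185).
W lies in the plane iff n · XW = 0.
This gives (-637)q + (637) = 0, so q = 1.

1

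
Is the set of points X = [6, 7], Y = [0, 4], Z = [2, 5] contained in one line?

XY = (-6, -3), XZ = (-4, -2).
Checking proportionality: XZ = 2/3·XY, so the vectors are parallel and the points are collinear.

Yes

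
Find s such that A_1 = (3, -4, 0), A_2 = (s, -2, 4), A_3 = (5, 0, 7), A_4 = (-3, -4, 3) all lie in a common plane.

3

Coplanarity ⇔ det[A_1A_2; A_1A_3; A_1A_4] = 0.
Expanding, this is linear in s: (12)s + (-36) = 0.
So s = 3.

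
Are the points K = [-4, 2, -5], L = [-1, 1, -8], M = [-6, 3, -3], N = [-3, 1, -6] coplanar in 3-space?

The four points are coplanar iff the 3×3 determinant with rows KL, KM, KN is zero.
Rows: (3, -1, -3), (-2, 1, 2), (1, -1, -1).
Expanding along the first row: (3)(1) − (-1)(0) + (-3)(1) = 0.
Zero determinant ⇒ coplanar.

Yes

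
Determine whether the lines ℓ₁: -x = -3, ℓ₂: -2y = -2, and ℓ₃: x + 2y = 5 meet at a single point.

Yes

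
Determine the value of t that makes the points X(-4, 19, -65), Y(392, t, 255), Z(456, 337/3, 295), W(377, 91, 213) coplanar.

102

The points are coplanar iff XY · (XZ × XW) = 0.
Expanding, this is linear in t: (9280)t + (-946560) = 0.
So t = 102.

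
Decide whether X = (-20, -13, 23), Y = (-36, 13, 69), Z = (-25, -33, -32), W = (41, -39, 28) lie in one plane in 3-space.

With X as base: XY = (-16, 26, 46), XZ = (-5, -20, -55), XW = (61, -26, 5).
XZ × XW = (-1530, -3330, 1350).
XY · (XZ × XW) = 0.
The scalar triple product vanishes, so the four points are coplanar.

Yes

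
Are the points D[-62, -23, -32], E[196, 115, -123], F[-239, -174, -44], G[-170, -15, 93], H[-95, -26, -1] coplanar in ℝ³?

Yes

The plane through D, E, F has normal n = DE × DF = (-15397, 19203, -14532) and equation n·P = 977969.
Checking the remaining points: n·G = 977969, n·H = 977969.
All equal 977969, so all 5 points lie in one plane.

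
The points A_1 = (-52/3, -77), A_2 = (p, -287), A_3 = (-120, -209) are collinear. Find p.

-542/3

Collinearity: (A_2 − A_1) must be parallel to (A_3 − A_1) = (-308/3, -132).
Cross-multiplying the components: (p − (-52/3))·(-132) = (-210)·(-308/3).
Solving gives p = -542/3.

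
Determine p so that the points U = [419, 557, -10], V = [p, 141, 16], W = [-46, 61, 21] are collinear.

29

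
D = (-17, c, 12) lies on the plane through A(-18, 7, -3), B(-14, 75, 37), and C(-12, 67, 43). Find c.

39

A normal to the plane is n = AB × AC = (728, 56, -168).
D lies in the plane iff n · AD = 0.
This gives (56)c + (-2184) = 0, so c = 39.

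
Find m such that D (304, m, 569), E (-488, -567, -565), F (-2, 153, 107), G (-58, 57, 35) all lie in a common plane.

513

Coplanarity ⇔ det[DE; DF; DG] = 0.
Expanding, this is linear in m: (2640)m + (-1354320) = 0.
So m = 513.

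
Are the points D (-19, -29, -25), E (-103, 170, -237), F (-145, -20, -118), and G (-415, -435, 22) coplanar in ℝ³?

No

A normal to the plane through D, E, F is n = DE × DF = (-16599, 18900, 24318).
The plane has equation n·P = -840669. For G: n·G = -797919.
-797919 ≠ -840669, so G is off the plane.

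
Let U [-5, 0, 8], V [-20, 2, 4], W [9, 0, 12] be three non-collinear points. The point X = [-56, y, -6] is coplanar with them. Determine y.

4

The plane through U, V, W has equation 8x + 4y − 28z = -264.
Substituting X: (4)y + (-280) = -264, so y = 4.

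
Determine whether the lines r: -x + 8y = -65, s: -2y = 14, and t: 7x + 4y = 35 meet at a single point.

Yes

Intersecting r and s: solving the 2×2 system gives (x, y) = (9, -7).
Substitute into t: (7)(9) + (4)(-7) = 35.
This equals 35, so (9, -7) lies on all three lines and they are concurrent.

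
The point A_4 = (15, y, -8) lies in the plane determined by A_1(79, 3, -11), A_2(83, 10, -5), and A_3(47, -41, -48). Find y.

Coplanarity requires A_1A_2 · (A_1A_3 × A_1A_4) = 0.
A_1A_2 = (4, 7, 6), A_1A_3 = (-32, -44, -37); the triple product is linear in y with coefficient -44 and constant term -44.
Setting it to zero: y = -1.

-1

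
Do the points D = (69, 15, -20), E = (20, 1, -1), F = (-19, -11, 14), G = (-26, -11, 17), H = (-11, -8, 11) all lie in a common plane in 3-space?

Yes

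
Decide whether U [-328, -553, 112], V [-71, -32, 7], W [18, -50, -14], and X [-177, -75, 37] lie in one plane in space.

Yes

A normal to the plane through U, V, W is n = UV × UW = (-12831, -3948, -50995).
The plane has equation n·P = 680372. For X: n·X = 680372.
Equal, so X lies in the plane and all four are coplanar.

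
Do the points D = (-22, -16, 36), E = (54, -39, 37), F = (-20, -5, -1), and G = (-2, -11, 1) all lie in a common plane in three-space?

Yes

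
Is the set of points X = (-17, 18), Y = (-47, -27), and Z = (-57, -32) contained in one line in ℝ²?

No

XY = (-30, -45), XZ = (-40, -50).
If collinear, XZ would be a scalar multiple of XY. But (-30)·(-50) ≠ (-45)·(-40) (difference -300), so they are not parallel; the points are not collinear.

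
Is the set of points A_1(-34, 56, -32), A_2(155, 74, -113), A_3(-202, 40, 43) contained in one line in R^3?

No

A_1A_2 = (189, 18, -81), A_1A_3 = (-168, -16, 75).
Comparing components 2 and 3: (18)(75) − (-81)(-16) = 54 ≠ 0, so A_1A_2 and A_1A_3 are not parallel and the points are not collinear.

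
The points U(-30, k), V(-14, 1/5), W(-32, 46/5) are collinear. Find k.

41/5

Collinearity: (U − V) must be parallel to (W − V) = (-18, 9).
Cross-multiplying the components: (k − 1/5)·(-18) = (-16)·(9).
Solving gives k = 41/5.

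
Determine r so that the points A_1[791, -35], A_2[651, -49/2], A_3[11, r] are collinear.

The three points are collinear iff det[A_1A_2; A_1A_3] = 0.
This determinant is linear in r: (-140)r + (3290) = 0, so r = 47/2.

47/2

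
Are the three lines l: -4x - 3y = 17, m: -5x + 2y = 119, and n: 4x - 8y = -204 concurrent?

Intersecting l and m: solving the 2×2 system gives (x, y) = (-17, 17).
Substitute into n: (4)(-17) + (-8)(17) = -204.
This equals -204, so (-17, 17) lies on all three lines and they are concurrent.

Yes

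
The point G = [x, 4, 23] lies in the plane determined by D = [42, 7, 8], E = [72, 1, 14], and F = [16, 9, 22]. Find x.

45

The plane through D, E, F has equation −96x − 576y − 96z = -8832.
Substituting G: (-96)x + (-4512) = -8832, so x = 45.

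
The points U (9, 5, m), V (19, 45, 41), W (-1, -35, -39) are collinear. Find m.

Collinearity requires UV × UW = 0; each component is linear in m.
The x-component gives (-80)m + (80) = 0, so m = 1.
The remaining components then also vanish.

1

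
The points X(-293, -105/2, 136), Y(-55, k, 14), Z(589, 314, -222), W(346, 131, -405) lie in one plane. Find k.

The points are coplanar iff XY · (XZ × XW) = 0.
Expanding, this is linear in k: (248400)k + (-9687600) = 0.
So k = 39.

39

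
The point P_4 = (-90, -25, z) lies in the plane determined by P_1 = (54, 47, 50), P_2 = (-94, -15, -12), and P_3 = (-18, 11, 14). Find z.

-22

A normal to the plane is n = P_1P_2 × P_1P_3 = (0, -864, 864).
P_4 lies in the plane iff n · P_1P_4 = 0.
This gives (864)z + (19008) = 0, so z = -22.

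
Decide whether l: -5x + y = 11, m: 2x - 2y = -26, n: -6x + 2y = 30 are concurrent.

No

Lines aᵢx + bᵢy = cᵢ with pairwise distinct directions are concurrent exactly when det[aᵢ bᵢ cᵢ] = 0.
Here the determinant is 48.
Nonzero, so no common point exists.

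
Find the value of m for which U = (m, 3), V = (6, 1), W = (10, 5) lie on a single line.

8

The three points are collinear iff det[UV; UW] = 0.
This determinant is linear in m: (-4)m + (32) = 0, so m = 8.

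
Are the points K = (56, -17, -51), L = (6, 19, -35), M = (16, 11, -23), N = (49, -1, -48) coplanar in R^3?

No

The four points are coplanar iff the 3×3 determinant with rows KL, KM, KN is zero.
Rows: (-50, 36, 16), (-40, 28, 28), (-7, 16, 3).
Expanding along the first row: (-50)(-364) − (36)(76) + (16)(-444) = 8360.
Nonzero ⇒ not coplanar.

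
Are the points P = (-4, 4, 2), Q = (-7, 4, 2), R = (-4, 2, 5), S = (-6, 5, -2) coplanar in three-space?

The four points are coplanar iff the 3×3 determinant with rows PQ, PR, PS is zero.
Rows: (-3, 0, 0), (0, -2, 3), (-2, 1, -4).
Expanding along the first row: (-3)(5) − (0)(6) + (0)(-4) = -15.
Nonzero ⇒ not coplanar.

No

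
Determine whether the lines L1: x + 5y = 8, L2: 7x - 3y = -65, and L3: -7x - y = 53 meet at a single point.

No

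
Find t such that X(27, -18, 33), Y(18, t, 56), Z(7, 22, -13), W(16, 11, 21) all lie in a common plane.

23

Coplanarity ⇔ det[XY; XZ; XW] = 0.
Expanding, this is linear in t: (266)t + (-6118) = 0.
So t = 23.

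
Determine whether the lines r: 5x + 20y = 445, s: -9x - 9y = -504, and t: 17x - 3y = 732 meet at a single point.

Intersecting r and s: solving the 2×2 system gives (x, y) = (45, 11).
Substitute into t: (17)(45) + (-3)(11) = 732.
This equals 732, so (45, 11) lies on all three lines and they are concurrent.

Yes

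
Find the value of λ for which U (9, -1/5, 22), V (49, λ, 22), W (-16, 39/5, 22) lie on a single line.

-13

Direction UW = (-25, 8, 0). From the x-coordinate of V, the parameter along the line is τ = (49 − 9)/(-25) = -8/5.
Then λ = (-1/5) + (-8/5)·(8) = -13.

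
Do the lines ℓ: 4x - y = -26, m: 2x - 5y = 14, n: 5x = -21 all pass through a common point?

No

Intersecting ℓ and m: solving the 2×2 system gives (x, y) = (-8, -6).
Substitute into n: (5)(-8) + (0)(-6) = -40.
But n requires -21 ≠ -40, so the three lines have no common point.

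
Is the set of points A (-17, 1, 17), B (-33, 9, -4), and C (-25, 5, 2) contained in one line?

No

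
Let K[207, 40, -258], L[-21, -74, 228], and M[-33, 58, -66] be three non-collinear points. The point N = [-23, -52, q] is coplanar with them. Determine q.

Coplanarity requires KL · (KM × KN) = 0.
KL = (-228, -114, 486), KM = (-240, 18, 192); the triple product is linear in q with coefficient -31464 and constant term 5632056.
Setting it to zero: q = 179.

179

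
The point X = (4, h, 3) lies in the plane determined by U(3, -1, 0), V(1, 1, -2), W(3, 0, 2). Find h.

-1

The plane through U, V, W has equation 6x + 4y − 2z = 14.
Substituting X: (4)h + (18) = 14, so h = -1.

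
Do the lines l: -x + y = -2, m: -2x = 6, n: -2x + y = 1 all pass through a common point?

Yes

The three lines meet at one point iff the augmented coefficient matrix [aᵢ bᵢ cᵢ] has rank < 3, i.e. its determinant vanishes.
Here the determinant is 0.
It vanishes, so the lines are concurrent at (-3, -5).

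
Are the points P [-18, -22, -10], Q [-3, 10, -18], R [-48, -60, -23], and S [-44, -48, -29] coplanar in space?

The four points are coplanar iff the 3×3 determinant with rows PQ, PR, PS is zero.
Rows: (15, 32, -8), (-30, -38, -13), (-26, -26, -19).
Expanding along the first row: (15)(384) − (32)(232) + (-8)(-208) = 0.
Zero determinant ⇒ coplanar.

Yes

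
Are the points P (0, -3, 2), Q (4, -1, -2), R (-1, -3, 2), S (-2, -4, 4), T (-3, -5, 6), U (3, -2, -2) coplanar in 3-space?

The plane through P, Q, R has normal n = PQ × PR = (0, 4, 2) and equation n·X = -8.
Checking the remaining points: n·S = -8, n·T = -8, n·U = -12.
Since n·U = -12 ≠ -8, U is off the plane and the points are not all coplanar.

No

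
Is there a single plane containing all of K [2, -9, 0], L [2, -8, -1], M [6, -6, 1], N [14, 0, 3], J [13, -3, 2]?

No

The plane through K, L, M has normal n = KL × KM = (4, -4, -4) and equation n·P = 44.
Checking the remaining points: n·N = 44, n·J = 56.
Since n·J = 56 ≠ 44, J is off the plane and the points are not all coplanar.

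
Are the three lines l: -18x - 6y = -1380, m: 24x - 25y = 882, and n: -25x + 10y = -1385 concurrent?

No

Lines aᵢx + bᵢy = cᵢ with pairwise distinct directions are concurrent exactly when det[aᵢ bᵢ cᵢ] = 0.
Here the determinant is -330.
Nonzero, so no common point exists.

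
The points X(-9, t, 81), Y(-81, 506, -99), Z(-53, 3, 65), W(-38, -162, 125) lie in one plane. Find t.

119

Coplanarity ⇔ det[XY; XZ; XW] = 0.
Expanding, this is linear in t: (-780)t + (92820) = 0.
So t = 119.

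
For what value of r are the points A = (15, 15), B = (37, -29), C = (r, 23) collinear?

The three points are collinear iff det[AB; AC] = 0.
This determinant is linear in r: (44)r + (-484) = 0, so r = 11.

11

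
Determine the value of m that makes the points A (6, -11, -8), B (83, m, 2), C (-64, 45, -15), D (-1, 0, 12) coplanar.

-72

Coplanarity ⇔ det[AB; AC; AD] = 0.
Expanding, this is linear in m: (1449)m + (104328) = 0.
So m = -72.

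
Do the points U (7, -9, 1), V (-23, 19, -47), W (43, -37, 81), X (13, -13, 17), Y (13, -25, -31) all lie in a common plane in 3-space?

Yes

The plane through U, V, W has normal n = UV × UW = (896, 672, -168) and equation n·P = 56.
Checking the remaining points: n·X = 56, n·Y = 56.
All equal 56, so all 5 points lie in one plane.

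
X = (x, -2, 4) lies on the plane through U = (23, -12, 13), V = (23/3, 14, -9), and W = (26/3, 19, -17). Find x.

A normal to the plane is n = UV × UW = (-98, -434/3, -308/3).
X lies in the plane iff n · UX = 0.
This gives (-98)x + (5194/3) = 0, so x = 53/3.

53/3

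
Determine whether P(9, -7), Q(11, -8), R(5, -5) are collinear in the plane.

Yes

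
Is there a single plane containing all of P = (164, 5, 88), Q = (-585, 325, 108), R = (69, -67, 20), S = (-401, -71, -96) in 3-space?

No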